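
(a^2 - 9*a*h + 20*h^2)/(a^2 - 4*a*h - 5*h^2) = (a - 4*h)/(a + h)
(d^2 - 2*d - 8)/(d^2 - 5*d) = (d^2 - 2*d - 8)/(d*(d - 5))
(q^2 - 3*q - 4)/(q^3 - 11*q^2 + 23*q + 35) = (q - 4)/(q^2 - 12*q + 35)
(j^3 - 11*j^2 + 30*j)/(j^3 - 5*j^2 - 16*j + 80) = j*(j - 6)/(j^2 - 16)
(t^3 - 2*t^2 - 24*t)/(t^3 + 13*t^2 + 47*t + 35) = t*(t^2 - 2*t - 24)/(t^3 + 13*t^2 + 47*t + 35)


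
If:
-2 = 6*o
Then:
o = -1/3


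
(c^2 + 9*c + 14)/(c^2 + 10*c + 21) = (c + 2)/(c + 3)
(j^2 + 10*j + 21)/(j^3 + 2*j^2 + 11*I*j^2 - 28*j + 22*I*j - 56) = (j^2 + 10*j + 21)/(j^3 + j^2*(2 + 11*I) + j*(-28 + 22*I) - 56)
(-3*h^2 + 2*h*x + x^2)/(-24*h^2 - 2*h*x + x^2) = (3*h^2 - 2*h*x - x^2)/(24*h^2 + 2*h*x - x^2)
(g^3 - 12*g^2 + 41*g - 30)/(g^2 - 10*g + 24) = (g^2 - 6*g + 5)/(g - 4)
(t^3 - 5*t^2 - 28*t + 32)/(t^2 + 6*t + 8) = (t^2 - 9*t + 8)/(t + 2)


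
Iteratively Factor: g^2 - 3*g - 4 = (g + 1)*(g - 4)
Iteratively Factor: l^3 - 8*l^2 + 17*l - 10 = (l - 2)*(l^2 - 6*l + 5) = (l - 2)*(l - 1)*(l - 5)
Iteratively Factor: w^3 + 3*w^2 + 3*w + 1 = (w + 1)*(w^2 + 2*w + 1) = (w + 1)^2*(w + 1)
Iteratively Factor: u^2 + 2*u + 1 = (u + 1)*(u + 1)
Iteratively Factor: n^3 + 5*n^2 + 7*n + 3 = (n + 1)*(n^2 + 4*n + 3) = (n + 1)*(n + 3)*(n + 1)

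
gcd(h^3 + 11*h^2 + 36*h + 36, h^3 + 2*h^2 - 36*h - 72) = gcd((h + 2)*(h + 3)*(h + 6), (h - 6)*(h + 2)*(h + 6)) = h^2 + 8*h + 12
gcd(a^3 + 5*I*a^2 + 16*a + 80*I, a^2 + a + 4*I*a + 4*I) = a + 4*I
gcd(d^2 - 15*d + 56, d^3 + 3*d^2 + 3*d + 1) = 1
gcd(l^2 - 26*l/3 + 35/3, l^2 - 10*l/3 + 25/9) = l - 5/3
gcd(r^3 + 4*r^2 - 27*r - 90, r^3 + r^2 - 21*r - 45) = r^2 - 2*r - 15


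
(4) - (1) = 3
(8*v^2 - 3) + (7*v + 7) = 8*v^2 + 7*v + 4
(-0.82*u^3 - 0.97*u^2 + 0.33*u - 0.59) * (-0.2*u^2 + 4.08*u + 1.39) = 0.164*u^5 - 3.1516*u^4 - 5.1634*u^3 + 0.1161*u^2 - 1.9485*u - 0.8201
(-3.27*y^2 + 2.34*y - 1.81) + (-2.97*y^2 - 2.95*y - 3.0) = -6.24*y^2 - 0.61*y - 4.81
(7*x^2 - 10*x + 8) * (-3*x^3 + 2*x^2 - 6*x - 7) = -21*x^5 + 44*x^4 - 86*x^3 + 27*x^2 + 22*x - 56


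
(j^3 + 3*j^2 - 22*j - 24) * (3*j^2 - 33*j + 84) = 3*j^5 - 24*j^4 - 81*j^3 + 906*j^2 - 1056*j - 2016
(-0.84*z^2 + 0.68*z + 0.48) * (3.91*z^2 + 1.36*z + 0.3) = -3.2844*z^4 + 1.5164*z^3 + 2.5496*z^2 + 0.8568*z + 0.144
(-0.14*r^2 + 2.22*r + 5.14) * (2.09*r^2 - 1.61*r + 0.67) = -0.2926*r^4 + 4.8652*r^3 + 7.0746*r^2 - 6.788*r + 3.4438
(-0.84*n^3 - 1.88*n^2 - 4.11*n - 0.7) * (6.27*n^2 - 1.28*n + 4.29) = -5.2668*n^5 - 10.7124*n^4 - 26.9669*n^3 - 7.1934*n^2 - 16.7359*n - 3.003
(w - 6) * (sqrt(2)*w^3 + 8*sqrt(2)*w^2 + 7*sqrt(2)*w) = sqrt(2)*w^4 + 2*sqrt(2)*w^3 - 41*sqrt(2)*w^2 - 42*sqrt(2)*w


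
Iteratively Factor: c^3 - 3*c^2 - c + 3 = (c + 1)*(c^2 - 4*c + 3) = (c - 1)*(c + 1)*(c - 3)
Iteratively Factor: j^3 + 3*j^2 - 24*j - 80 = (j + 4)*(j^2 - j - 20) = (j - 5)*(j + 4)*(j + 4)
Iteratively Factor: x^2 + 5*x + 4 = (x + 1)*(x + 4)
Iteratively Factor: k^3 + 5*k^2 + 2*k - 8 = (k + 4)*(k^2 + k - 2) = (k + 2)*(k + 4)*(k - 1)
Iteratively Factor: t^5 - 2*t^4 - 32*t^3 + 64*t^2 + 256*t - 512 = (t - 4)*(t^4 + 2*t^3 - 24*t^2 - 32*t + 128) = (t - 4)*(t - 2)*(t^3 + 4*t^2 - 16*t - 64) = (t - 4)*(t - 2)*(t + 4)*(t^2 - 16) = (t - 4)*(t - 2)*(t + 4)^2*(t - 4)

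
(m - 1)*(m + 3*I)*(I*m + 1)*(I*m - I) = -m^4 + 2*m^3 - 2*I*m^3 - 4*m^2 + 4*I*m^2 + 6*m - 2*I*m - 3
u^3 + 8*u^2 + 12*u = u*(u + 2)*(u + 6)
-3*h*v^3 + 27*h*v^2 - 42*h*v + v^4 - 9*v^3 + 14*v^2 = v*(-3*h + v)*(v - 7)*(v - 2)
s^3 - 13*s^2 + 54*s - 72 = (s - 6)*(s - 4)*(s - 3)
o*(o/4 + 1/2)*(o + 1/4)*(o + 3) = o^4/4 + 21*o^3/16 + 29*o^2/16 + 3*o/8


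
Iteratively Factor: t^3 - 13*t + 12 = (t - 1)*(t^2 + t - 12) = (t - 1)*(t + 4)*(t - 3)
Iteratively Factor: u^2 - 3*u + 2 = (u - 1)*(u - 2)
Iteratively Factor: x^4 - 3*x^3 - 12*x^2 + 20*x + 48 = (x + 2)*(x^3 - 5*x^2 - 2*x + 24) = (x - 3)*(x + 2)*(x^2 - 2*x - 8) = (x - 4)*(x - 3)*(x + 2)*(x + 2)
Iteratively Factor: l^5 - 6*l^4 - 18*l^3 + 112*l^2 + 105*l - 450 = (l + 3)*(l^4 - 9*l^3 + 9*l^2 + 85*l - 150) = (l + 3)^2*(l^3 - 12*l^2 + 45*l - 50) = (l - 5)*(l + 3)^2*(l^2 - 7*l + 10) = (l - 5)^2*(l + 3)^2*(l - 2)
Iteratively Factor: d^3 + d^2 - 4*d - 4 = (d + 2)*(d^2 - d - 2) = (d - 2)*(d + 2)*(d + 1)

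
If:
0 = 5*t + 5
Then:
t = -1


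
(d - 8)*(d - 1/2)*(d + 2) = d^3 - 13*d^2/2 - 13*d + 8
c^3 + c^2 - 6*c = c*(c - 2)*(c + 3)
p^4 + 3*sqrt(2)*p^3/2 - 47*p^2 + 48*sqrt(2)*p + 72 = (p - 3*sqrt(2))*(p - 2*sqrt(2))*(p + sqrt(2)/2)*(p + 6*sqrt(2))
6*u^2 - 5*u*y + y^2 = (-3*u + y)*(-2*u + y)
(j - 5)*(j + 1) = j^2 - 4*j - 5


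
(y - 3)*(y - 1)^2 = y^3 - 5*y^2 + 7*y - 3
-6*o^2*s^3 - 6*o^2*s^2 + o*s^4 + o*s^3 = s^2*(-6*o + s)*(o*s + o)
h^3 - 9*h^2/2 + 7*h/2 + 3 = (h - 3)*(h - 2)*(h + 1/2)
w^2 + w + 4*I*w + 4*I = (w + 1)*(w + 4*I)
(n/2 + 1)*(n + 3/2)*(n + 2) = n^3/2 + 11*n^2/4 + 5*n + 3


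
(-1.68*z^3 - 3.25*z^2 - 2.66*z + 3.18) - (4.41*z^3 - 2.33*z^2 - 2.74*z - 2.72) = -6.09*z^3 - 0.92*z^2 + 0.0800000000000001*z + 5.9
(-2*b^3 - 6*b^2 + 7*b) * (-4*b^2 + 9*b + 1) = 8*b^5 + 6*b^4 - 84*b^3 + 57*b^2 + 7*b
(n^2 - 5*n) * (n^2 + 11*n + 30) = n^4 + 6*n^3 - 25*n^2 - 150*n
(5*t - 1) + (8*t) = 13*t - 1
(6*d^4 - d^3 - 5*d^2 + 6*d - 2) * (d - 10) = 6*d^5 - 61*d^4 + 5*d^3 + 56*d^2 - 62*d + 20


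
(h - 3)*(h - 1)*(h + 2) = h^3 - 2*h^2 - 5*h + 6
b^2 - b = b*(b - 1)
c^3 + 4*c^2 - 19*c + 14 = (c - 2)*(c - 1)*(c + 7)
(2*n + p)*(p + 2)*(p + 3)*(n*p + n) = 2*n^2*p^3 + 12*n^2*p^2 + 22*n^2*p + 12*n^2 + n*p^4 + 6*n*p^3 + 11*n*p^2 + 6*n*p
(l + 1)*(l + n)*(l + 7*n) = l^3 + 8*l^2*n + l^2 + 7*l*n^2 + 8*l*n + 7*n^2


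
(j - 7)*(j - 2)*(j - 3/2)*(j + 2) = j^4 - 17*j^3/2 + 13*j^2/2 + 34*j - 42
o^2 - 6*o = o*(o - 6)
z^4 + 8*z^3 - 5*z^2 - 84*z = z*(z - 3)*(z + 4)*(z + 7)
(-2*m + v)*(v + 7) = -2*m*v - 14*m + v^2 + 7*v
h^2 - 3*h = h*(h - 3)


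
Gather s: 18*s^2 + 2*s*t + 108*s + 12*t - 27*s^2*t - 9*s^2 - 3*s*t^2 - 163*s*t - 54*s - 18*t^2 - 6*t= s^2*(9 - 27*t) + s*(-3*t^2 - 161*t + 54) - 18*t^2 + 6*t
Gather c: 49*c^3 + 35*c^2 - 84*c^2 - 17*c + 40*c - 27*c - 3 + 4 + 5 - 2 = 49*c^3 - 49*c^2 - 4*c + 4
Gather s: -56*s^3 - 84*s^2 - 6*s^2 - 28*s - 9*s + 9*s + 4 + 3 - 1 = -56*s^3 - 90*s^2 - 28*s + 6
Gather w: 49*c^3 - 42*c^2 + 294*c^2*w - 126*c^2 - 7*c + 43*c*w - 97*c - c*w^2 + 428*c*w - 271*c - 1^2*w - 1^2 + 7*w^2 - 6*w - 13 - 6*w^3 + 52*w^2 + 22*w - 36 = 49*c^3 - 168*c^2 - 375*c - 6*w^3 + w^2*(59 - c) + w*(294*c^2 + 471*c + 15) - 50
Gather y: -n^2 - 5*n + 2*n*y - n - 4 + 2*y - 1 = -n^2 - 6*n + y*(2*n + 2) - 5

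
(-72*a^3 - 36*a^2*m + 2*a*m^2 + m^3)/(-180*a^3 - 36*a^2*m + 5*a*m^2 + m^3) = (2*a + m)/(5*a + m)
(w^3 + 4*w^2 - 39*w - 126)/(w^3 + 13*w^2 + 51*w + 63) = (w - 6)/(w + 3)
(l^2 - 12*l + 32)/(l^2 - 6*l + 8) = (l - 8)/(l - 2)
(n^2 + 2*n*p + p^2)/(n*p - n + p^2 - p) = (n + p)/(p - 1)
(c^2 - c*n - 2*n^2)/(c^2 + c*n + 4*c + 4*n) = (c - 2*n)/(c + 4)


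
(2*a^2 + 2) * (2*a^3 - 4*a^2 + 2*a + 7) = 4*a^5 - 8*a^4 + 8*a^3 + 6*a^2 + 4*a + 14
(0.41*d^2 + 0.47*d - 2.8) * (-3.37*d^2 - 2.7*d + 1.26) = -1.3817*d^4 - 2.6909*d^3 + 8.6836*d^2 + 8.1522*d - 3.528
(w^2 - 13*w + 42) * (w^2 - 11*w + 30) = w^4 - 24*w^3 + 215*w^2 - 852*w + 1260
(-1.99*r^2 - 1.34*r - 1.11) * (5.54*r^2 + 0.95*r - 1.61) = -11.0246*r^4 - 9.3141*r^3 - 4.2185*r^2 + 1.1029*r + 1.7871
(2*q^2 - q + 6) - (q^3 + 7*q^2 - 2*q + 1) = -q^3 - 5*q^2 + q + 5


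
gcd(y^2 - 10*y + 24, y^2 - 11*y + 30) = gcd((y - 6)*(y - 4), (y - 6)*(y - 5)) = y - 6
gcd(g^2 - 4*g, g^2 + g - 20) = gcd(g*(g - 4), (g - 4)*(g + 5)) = g - 4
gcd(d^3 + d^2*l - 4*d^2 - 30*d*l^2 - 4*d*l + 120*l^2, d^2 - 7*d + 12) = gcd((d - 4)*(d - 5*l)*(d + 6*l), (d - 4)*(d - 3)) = d - 4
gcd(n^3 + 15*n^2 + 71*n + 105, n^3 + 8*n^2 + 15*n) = n^2 + 8*n + 15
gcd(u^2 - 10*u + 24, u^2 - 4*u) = u - 4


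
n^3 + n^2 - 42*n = n*(n - 6)*(n + 7)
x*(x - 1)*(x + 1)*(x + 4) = x^4 + 4*x^3 - x^2 - 4*x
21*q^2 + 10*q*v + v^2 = (3*q + v)*(7*q + v)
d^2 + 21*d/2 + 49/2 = (d + 7/2)*(d + 7)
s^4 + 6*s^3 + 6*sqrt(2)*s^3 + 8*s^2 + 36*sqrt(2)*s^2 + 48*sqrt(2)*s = s*(s + 2)*(s + 4)*(s + 6*sqrt(2))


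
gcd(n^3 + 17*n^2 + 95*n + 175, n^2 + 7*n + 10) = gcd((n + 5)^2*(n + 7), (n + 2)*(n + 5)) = n + 5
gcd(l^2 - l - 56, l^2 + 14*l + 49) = l + 7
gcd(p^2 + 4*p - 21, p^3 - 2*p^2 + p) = 1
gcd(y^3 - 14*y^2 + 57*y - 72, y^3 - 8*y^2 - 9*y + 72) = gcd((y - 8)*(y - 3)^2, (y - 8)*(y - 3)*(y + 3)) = y^2 - 11*y + 24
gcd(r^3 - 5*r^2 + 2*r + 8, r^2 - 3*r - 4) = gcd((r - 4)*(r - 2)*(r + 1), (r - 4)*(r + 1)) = r^2 - 3*r - 4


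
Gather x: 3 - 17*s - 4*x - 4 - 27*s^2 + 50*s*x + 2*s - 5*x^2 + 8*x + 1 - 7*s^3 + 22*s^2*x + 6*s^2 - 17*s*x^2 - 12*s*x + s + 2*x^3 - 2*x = -7*s^3 - 21*s^2 - 14*s + 2*x^3 + x^2*(-17*s - 5) + x*(22*s^2 + 38*s + 2)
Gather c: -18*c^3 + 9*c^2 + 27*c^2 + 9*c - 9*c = -18*c^3 + 36*c^2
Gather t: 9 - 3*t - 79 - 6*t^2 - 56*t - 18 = -6*t^2 - 59*t - 88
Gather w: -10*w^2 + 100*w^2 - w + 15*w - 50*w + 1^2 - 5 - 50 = 90*w^2 - 36*w - 54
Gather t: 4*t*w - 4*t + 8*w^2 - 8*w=t*(4*w - 4) + 8*w^2 - 8*w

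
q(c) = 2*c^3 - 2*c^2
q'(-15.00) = 1410.00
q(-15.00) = -7200.00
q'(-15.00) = 1410.00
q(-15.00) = -7200.00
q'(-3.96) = 109.93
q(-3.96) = -155.56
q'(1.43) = 6.55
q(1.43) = 1.76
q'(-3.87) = 105.34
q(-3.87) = -145.88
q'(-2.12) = 35.45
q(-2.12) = -28.05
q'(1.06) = 2.50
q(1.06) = 0.13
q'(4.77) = 117.44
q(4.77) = 171.56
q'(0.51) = -0.48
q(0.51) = -0.25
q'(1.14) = 3.24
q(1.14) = 0.36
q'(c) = 6*c^2 - 4*c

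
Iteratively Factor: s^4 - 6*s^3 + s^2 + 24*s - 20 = (s - 5)*(s^3 - s^2 - 4*s + 4) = (s - 5)*(s - 2)*(s^2 + s - 2) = (s - 5)*(s - 2)*(s + 2)*(s - 1)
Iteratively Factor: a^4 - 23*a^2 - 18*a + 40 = (a + 4)*(a^3 - 4*a^2 - 7*a + 10) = (a - 1)*(a + 4)*(a^2 - 3*a - 10) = (a - 5)*(a - 1)*(a + 4)*(a + 2)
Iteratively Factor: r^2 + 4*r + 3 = (r + 1)*(r + 3)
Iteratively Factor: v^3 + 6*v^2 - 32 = (v + 4)*(v^2 + 2*v - 8) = (v + 4)^2*(v - 2)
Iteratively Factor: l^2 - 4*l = (l)*(l - 4)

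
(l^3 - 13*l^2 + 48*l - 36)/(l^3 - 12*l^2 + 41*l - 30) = (l - 6)/(l - 5)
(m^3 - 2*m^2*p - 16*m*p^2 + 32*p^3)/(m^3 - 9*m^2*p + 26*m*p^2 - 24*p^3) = (-m - 4*p)/(-m + 3*p)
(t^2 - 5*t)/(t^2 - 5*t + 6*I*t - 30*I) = t/(t + 6*I)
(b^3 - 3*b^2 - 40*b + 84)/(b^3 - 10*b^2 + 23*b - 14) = (b + 6)/(b - 1)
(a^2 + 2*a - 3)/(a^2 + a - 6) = (a - 1)/(a - 2)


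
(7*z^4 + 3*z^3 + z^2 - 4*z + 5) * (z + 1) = 7*z^5 + 10*z^4 + 4*z^3 - 3*z^2 + z + 5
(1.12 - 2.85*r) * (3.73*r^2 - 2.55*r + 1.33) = -10.6305*r^3 + 11.4451*r^2 - 6.6465*r + 1.4896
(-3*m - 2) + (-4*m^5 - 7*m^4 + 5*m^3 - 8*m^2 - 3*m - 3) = -4*m^5 - 7*m^4 + 5*m^3 - 8*m^2 - 6*m - 5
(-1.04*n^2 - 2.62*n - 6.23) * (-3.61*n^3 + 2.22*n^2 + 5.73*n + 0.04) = 3.7544*n^5 + 7.1494*n^4 + 10.7147*n^3 - 28.8848*n^2 - 35.8027*n - 0.2492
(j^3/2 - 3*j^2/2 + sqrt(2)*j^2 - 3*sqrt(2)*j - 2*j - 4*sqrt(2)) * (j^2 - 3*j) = j^5/2 - 3*j^4 + sqrt(2)*j^4 - 6*sqrt(2)*j^3 + 5*j^3/2 + 6*j^2 + 5*sqrt(2)*j^2 + 12*sqrt(2)*j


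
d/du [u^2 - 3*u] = 2*u - 3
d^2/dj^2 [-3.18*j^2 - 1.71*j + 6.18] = -6.36000000000000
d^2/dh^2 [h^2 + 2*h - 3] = 2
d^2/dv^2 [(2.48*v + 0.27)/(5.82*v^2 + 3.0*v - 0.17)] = ((2.48*v + 0.27)*(11.64*v + 3.0)*(23.28*v + 6.0) - (86.6016*v + 18.0228)*(5.82*v^2 + 3.0*v - 0.17))/(5.82*v^2 + 3.0*v - 0.17)^3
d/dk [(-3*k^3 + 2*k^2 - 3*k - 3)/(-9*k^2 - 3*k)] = (9*k^4 + 6*k^3 - 11*k^2 - 18*k - 3)/(3*k^2*(9*k^2 + 6*k + 1))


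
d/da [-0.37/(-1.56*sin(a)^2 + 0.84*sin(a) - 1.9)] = (0.3108 - 1.1544*sin(a))*cos(a)/(1.56*sin(a)^2 - 0.84*sin(a) + 1.9)^2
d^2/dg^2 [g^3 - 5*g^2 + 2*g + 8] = 6*g - 10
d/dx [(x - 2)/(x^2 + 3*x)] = (-x^2 + 4*x + 6)/(x^2*(x^2 + 6*x + 9))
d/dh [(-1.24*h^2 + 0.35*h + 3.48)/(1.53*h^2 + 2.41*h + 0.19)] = (-3.5239*h^2 - 11.12*h - 8.3203)/(2.3409*h^4 + 7.3746*h^3 + 6.3895*h^2 + 0.9158*h + 0.0361)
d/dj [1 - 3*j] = -3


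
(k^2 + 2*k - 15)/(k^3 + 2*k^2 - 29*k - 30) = (k^2 + 2*k - 15)/(k^3 + 2*k^2 - 29*k - 30)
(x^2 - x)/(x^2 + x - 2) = x/(x + 2)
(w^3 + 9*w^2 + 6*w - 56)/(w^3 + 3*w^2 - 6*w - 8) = (w + 7)/(w + 1)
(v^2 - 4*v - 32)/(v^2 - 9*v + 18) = (v^2 - 4*v - 32)/(v^2 - 9*v + 18)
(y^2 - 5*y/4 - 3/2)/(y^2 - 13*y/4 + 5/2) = (4*y + 3)/(4*y - 5)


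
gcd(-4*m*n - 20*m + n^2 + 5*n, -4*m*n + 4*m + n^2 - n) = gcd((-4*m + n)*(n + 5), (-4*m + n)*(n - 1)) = 4*m - n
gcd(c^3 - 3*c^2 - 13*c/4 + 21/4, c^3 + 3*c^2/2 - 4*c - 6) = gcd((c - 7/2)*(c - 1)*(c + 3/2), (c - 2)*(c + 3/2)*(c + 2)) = c + 3/2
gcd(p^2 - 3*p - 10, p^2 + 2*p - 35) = p - 5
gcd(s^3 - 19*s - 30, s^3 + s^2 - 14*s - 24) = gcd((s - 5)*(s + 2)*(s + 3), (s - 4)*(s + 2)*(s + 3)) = s^2 + 5*s + 6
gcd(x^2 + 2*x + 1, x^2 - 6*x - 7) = x + 1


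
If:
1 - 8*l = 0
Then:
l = 1/8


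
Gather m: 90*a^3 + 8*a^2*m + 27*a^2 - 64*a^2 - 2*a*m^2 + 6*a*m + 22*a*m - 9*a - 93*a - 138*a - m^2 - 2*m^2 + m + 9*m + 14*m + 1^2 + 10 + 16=90*a^3 - 37*a^2 - 240*a + m^2*(-2*a - 3) + m*(8*a^2 + 28*a + 24) + 27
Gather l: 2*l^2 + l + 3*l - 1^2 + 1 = 2*l^2 + 4*l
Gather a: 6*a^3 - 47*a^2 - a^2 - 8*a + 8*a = 6*a^3 - 48*a^2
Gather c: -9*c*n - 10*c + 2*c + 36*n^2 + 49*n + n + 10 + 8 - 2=c*(-9*n - 8) + 36*n^2 + 50*n + 16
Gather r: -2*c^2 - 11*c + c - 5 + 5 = -2*c^2 - 10*c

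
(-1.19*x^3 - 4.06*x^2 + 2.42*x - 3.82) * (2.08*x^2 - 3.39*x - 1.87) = -2.4752*x^5 - 4.4107*x^4 + 21.0223*x^3 - 8.5572*x^2 + 8.4244*x + 7.1434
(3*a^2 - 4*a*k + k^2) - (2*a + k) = 3*a^2 - 4*a*k - 2*a + k^2 - k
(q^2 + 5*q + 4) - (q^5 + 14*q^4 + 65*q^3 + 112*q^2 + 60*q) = -q^5 - 14*q^4 - 65*q^3 - 111*q^2 - 55*q + 4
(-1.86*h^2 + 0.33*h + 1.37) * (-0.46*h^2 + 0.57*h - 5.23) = 0.8556*h^4 - 1.212*h^3 + 9.2857*h^2 - 0.945*h - 7.1651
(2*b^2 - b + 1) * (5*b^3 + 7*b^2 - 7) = 10*b^5 + 9*b^4 - 2*b^3 - 7*b^2 + 7*b - 7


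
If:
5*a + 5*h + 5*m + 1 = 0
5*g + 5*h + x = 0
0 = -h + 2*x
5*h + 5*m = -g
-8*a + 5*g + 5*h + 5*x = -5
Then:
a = 35/188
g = 363/188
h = -165/94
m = 1287/940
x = -165/188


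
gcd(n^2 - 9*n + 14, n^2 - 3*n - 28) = n - 7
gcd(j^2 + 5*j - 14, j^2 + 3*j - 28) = j + 7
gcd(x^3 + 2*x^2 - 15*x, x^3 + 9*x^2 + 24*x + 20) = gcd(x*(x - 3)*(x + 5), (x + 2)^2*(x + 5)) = x + 5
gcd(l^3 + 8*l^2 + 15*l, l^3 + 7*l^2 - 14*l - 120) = l + 5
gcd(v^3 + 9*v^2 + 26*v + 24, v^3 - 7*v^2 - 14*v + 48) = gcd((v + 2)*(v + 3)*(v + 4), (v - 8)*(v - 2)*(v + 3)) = v + 3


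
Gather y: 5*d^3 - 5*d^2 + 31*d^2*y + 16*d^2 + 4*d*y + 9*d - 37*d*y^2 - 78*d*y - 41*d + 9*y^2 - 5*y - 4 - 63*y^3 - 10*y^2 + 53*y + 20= 5*d^3 + 11*d^2 - 32*d - 63*y^3 + y^2*(-37*d - 1) + y*(31*d^2 - 74*d + 48) + 16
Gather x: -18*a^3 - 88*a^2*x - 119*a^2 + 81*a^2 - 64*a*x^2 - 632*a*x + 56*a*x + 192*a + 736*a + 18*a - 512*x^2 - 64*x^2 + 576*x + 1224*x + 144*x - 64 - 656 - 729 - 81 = -18*a^3 - 38*a^2 + 946*a + x^2*(-64*a - 576) + x*(-88*a^2 - 576*a + 1944) - 1530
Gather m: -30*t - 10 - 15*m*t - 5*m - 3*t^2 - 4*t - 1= m*(-15*t - 5) - 3*t^2 - 34*t - 11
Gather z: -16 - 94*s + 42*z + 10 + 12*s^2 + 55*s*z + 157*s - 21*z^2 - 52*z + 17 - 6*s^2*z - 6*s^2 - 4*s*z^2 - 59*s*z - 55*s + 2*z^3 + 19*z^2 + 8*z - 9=6*s^2 + 8*s + 2*z^3 + z^2*(-4*s - 2) + z*(-6*s^2 - 4*s - 2) + 2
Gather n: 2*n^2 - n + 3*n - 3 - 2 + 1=2*n^2 + 2*n - 4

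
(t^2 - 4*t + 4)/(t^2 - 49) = (t^2 - 4*t + 4)/(t^2 - 49)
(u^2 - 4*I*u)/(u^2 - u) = (u - 4*I)/(u - 1)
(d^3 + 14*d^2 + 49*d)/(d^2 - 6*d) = (d^2 + 14*d + 49)/(d - 6)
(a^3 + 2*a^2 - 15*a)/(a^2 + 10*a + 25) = a*(a - 3)/(a + 5)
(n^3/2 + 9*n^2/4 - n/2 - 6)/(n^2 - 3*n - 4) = (-2*n^3 - 9*n^2 + 2*n + 24)/(4*(-n^2 + 3*n + 4))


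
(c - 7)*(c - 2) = c^2 - 9*c + 14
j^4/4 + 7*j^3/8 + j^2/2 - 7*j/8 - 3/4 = (j/4 + 1/2)*(j - 1)*(j + 1)*(j + 3/2)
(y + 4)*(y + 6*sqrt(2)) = y^2 + 4*y + 6*sqrt(2)*y + 24*sqrt(2)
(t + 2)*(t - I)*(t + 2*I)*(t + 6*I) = t^4 + 2*t^3 + 7*I*t^3 - 4*t^2 + 14*I*t^2 - 8*t + 12*I*t + 24*I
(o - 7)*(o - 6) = o^2 - 13*o + 42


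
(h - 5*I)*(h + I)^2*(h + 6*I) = h^4 + 3*I*h^3 + 27*h^2 + 59*I*h - 30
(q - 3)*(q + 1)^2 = q^3 - q^2 - 5*q - 3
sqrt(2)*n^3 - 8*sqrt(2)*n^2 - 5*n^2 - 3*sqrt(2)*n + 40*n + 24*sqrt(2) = (n - 8)*(n - 3*sqrt(2))*(sqrt(2)*n + 1)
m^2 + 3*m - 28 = (m - 4)*(m + 7)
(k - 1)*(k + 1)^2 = k^3 + k^2 - k - 1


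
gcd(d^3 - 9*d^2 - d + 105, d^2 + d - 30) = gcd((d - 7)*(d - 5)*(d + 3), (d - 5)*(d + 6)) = d - 5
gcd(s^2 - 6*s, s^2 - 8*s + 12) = s - 6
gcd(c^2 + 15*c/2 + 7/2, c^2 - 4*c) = 1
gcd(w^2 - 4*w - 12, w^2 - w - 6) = w + 2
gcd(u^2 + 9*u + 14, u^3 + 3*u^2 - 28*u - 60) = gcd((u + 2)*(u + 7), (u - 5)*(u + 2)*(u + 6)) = u + 2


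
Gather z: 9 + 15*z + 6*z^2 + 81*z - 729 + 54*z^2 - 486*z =60*z^2 - 390*z - 720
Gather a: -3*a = -3*a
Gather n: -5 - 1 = -6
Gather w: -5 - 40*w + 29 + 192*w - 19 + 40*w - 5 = 192*w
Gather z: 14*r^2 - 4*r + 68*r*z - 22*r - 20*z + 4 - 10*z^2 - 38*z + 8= 14*r^2 - 26*r - 10*z^2 + z*(68*r - 58) + 12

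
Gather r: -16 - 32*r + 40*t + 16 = -32*r + 40*t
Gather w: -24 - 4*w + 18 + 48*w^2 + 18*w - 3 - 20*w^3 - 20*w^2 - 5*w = -20*w^3 + 28*w^2 + 9*w - 9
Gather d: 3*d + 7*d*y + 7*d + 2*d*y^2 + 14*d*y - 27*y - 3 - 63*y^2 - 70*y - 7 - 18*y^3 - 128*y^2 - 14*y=d*(2*y^2 + 21*y + 10) - 18*y^3 - 191*y^2 - 111*y - 10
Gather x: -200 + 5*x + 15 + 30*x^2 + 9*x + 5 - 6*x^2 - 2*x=24*x^2 + 12*x - 180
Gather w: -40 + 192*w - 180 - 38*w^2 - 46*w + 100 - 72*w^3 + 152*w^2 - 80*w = -72*w^3 + 114*w^2 + 66*w - 120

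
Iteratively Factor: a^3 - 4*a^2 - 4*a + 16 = (a - 4)*(a^2 - 4) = (a - 4)*(a - 2)*(a + 2)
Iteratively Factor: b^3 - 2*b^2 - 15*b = (b + 3)*(b^2 - 5*b) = (b - 5)*(b + 3)*(b)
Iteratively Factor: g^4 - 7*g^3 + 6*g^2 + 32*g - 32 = (g - 4)*(g^3 - 3*g^2 - 6*g + 8) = (g - 4)*(g + 2)*(g^2 - 5*g + 4) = (g - 4)^2*(g + 2)*(g - 1)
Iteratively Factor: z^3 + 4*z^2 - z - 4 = (z + 1)*(z^2 + 3*z - 4) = (z - 1)*(z + 1)*(z + 4)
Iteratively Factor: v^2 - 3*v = (v)*(v - 3)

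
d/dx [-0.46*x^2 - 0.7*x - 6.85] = -0.92*x - 0.7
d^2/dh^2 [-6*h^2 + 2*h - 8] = -12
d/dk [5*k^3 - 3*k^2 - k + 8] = 15*k^2 - 6*k - 1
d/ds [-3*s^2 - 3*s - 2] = -6*s - 3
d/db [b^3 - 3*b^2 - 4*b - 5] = 3*b^2 - 6*b - 4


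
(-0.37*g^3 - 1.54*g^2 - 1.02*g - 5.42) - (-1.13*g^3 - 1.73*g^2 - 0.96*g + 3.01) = 0.76*g^3 + 0.19*g^2 - 0.0600000000000001*g - 8.43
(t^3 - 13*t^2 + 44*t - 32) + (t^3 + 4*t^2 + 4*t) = 2*t^3 - 9*t^2 + 48*t - 32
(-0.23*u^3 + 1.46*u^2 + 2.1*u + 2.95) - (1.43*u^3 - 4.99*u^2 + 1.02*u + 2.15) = -1.66*u^3 + 6.45*u^2 + 1.08*u + 0.8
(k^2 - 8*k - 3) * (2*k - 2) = 2*k^3 - 18*k^2 + 10*k + 6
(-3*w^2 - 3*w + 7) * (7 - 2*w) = 6*w^3 - 15*w^2 - 35*w + 49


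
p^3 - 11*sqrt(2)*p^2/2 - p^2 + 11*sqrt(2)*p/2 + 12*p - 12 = (p - 1)*(p - 4*sqrt(2))*(p - 3*sqrt(2)/2)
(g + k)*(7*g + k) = 7*g^2 + 8*g*k + k^2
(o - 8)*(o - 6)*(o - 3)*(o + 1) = o^4 - 16*o^3 + 73*o^2 - 54*o - 144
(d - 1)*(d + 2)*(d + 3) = d^3 + 4*d^2 + d - 6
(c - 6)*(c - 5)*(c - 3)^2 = c^4 - 17*c^3 + 105*c^2 - 279*c + 270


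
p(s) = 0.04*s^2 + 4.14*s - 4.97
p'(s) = 0.08*s + 4.14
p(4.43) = 14.16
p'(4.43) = 4.49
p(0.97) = -0.92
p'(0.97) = 4.22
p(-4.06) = -21.12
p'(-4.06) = 3.82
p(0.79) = -1.67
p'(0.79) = 4.20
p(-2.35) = -14.48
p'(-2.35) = 3.95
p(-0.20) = -5.80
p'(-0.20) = 4.12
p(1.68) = 2.10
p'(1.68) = 4.27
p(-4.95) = -24.48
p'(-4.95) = 3.74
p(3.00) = 7.81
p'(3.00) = 4.38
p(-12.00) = -48.89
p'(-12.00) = 3.18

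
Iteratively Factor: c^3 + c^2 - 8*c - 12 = (c - 3)*(c^2 + 4*c + 4) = (c - 3)*(c + 2)*(c + 2)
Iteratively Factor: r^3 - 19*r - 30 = (r + 2)*(r^2 - 2*r - 15) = (r + 2)*(r + 3)*(r - 5)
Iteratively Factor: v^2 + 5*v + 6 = (v + 3)*(v + 2)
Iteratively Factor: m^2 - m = (m)*(m - 1)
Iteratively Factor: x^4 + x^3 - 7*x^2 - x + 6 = (x - 1)*(x^3 + 2*x^2 - 5*x - 6) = (x - 2)*(x - 1)*(x^2 + 4*x + 3) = (x - 2)*(x - 1)*(x + 3)*(x + 1)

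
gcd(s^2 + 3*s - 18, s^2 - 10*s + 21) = s - 3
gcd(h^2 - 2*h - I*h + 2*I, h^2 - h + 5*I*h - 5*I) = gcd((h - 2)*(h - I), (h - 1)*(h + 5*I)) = 1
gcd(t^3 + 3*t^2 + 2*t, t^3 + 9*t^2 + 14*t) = t^2 + 2*t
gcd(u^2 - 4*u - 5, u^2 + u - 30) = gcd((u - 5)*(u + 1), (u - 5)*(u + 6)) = u - 5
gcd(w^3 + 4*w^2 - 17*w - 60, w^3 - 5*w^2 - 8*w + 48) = w^2 - w - 12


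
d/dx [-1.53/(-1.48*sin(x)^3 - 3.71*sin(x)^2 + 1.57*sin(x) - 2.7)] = (-6.7932*sin(x)^2 - 11.3526*sin(x) + 2.4021)*cos(x)/(1.48*sin(x)^3 + 3.71*sin(x)^2 - 1.57*sin(x) + 2.7)^2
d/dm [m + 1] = 1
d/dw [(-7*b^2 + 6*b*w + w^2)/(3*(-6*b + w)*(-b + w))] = -13*b/(108*b^2 - 36*b*w + 3*w^2)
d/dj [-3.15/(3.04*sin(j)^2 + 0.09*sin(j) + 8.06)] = (19.152*sin(j) + 0.2835)*cos(j)/(3.04*sin(j)^2 + 0.09*sin(j) + 8.06)^2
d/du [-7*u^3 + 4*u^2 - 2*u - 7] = -21*u^2 + 8*u - 2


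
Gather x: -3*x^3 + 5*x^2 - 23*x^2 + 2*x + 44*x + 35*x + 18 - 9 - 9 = -3*x^3 - 18*x^2 + 81*x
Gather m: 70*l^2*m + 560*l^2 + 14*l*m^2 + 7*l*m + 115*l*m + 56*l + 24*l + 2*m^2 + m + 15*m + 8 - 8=560*l^2 + 80*l + m^2*(14*l + 2) + m*(70*l^2 + 122*l + 16)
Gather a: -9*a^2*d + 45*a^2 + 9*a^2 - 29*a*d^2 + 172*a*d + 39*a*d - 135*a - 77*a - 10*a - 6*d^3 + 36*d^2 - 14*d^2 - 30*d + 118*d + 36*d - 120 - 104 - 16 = a^2*(54 - 9*d) + a*(-29*d^2 + 211*d - 222) - 6*d^3 + 22*d^2 + 124*d - 240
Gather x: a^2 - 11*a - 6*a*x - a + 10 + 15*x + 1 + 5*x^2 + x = a^2 - 12*a + 5*x^2 + x*(16 - 6*a) + 11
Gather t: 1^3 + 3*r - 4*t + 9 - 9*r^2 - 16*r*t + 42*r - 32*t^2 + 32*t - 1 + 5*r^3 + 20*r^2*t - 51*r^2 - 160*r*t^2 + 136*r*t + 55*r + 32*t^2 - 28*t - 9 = 5*r^3 - 60*r^2 - 160*r*t^2 + 100*r + t*(20*r^2 + 120*r)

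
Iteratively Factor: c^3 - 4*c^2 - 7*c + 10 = (c + 2)*(c^2 - 6*c + 5) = (c - 1)*(c + 2)*(c - 5)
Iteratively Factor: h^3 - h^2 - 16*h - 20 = (h - 5)*(h^2 + 4*h + 4) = (h - 5)*(h + 2)*(h + 2)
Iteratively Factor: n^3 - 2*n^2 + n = (n)*(n^2 - 2*n + 1) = n*(n - 1)*(n - 1)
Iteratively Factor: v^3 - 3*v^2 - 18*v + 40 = (v - 5)*(v^2 + 2*v - 8) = (v - 5)*(v - 2)*(v + 4)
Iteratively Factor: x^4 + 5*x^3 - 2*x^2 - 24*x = (x - 2)*(x^3 + 7*x^2 + 12*x) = (x - 2)*(x + 4)*(x^2 + 3*x) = (x - 2)*(x + 3)*(x + 4)*(x)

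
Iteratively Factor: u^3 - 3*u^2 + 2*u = (u - 1)*(u^2 - 2*u) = (u - 2)*(u - 1)*(u)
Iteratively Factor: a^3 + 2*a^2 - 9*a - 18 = (a + 2)*(a^2 - 9) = (a - 3)*(a + 2)*(a + 3)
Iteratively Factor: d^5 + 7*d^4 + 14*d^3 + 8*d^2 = (d)*(d^4 + 7*d^3 + 14*d^2 + 8*d) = d*(d + 1)*(d^3 + 6*d^2 + 8*d) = d*(d + 1)*(d + 2)*(d^2 + 4*d) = d*(d + 1)*(d + 2)*(d + 4)*(d)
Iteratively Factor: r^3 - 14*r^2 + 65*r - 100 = (r - 5)*(r^2 - 9*r + 20) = (r - 5)*(r - 4)*(r - 5)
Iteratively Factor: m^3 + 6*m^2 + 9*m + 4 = (m + 4)*(m^2 + 2*m + 1) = (m + 1)*(m + 4)*(m + 1)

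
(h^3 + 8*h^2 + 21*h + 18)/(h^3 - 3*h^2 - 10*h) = (h^2 + 6*h + 9)/(h*(h - 5))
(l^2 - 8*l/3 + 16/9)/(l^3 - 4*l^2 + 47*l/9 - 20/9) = (3*l - 4)/(3*l^2 - 8*l + 5)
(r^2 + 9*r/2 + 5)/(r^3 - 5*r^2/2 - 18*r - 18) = (2*r + 5)/(2*r^2 - 9*r - 18)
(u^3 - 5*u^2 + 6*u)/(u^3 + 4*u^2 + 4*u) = (u^2 - 5*u + 6)/(u^2 + 4*u + 4)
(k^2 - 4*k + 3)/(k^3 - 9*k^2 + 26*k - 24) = (k - 1)/(k^2 - 6*k + 8)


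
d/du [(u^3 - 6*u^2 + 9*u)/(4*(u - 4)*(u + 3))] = (u^4 - 2*u^3 - 39*u^2 + 144*u - 108)/(4*(u^4 - 2*u^3 - 23*u^2 + 24*u + 144))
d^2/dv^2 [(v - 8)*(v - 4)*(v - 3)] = 6*v - 30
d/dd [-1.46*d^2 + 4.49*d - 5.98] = 4.49 - 2.92*d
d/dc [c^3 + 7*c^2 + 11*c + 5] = 3*c^2 + 14*c + 11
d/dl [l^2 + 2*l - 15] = 2*l + 2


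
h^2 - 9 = (h - 3)*(h + 3)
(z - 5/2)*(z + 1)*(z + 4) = z^3 + 5*z^2/2 - 17*z/2 - 10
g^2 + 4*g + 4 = (g + 2)^2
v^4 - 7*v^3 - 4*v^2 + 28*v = v*(v - 7)*(v - 2)*(v + 2)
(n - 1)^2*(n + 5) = n^3 + 3*n^2 - 9*n + 5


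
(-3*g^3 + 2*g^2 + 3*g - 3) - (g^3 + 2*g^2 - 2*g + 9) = -4*g^3 + 5*g - 12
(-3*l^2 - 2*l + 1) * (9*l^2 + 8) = -27*l^4 - 18*l^3 - 15*l^2 - 16*l + 8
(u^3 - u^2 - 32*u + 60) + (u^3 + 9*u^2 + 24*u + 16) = 2*u^3 + 8*u^2 - 8*u + 76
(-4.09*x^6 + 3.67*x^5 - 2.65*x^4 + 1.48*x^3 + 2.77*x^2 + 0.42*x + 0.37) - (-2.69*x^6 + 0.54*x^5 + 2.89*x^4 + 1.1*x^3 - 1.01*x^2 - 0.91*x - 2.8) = -1.4*x^6 + 3.13*x^5 - 5.54*x^4 + 0.38*x^3 + 3.78*x^2 + 1.33*x + 3.17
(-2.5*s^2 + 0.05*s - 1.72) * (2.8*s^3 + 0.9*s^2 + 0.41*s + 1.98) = -7.0*s^5 - 2.11*s^4 - 5.796*s^3 - 6.4775*s^2 - 0.6062*s - 3.4056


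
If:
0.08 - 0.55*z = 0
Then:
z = 0.15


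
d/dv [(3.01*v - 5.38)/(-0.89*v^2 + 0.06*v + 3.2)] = (2.6789*v^2 - 9.5764*v + 9.9548)/(0.7921*v^4 - 0.1068*v^3 - 5.6924*v^2 + 0.384*v + 10.24)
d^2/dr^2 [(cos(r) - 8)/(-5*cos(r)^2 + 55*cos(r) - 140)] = (9*(1 - cos(2*r))^2*cos(r)/4 - 21*(1 - cos(2*r))^2/4 - 1970*cos(r) + 121*cos(2*r) + 51*cos(3*r)/2 - cos(5*r)/2 + 1014)/(5*(cos(r) - 7)^3*(cos(r) - 4)^3)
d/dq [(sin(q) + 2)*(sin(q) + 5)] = (2*sin(q) + 7)*cos(q)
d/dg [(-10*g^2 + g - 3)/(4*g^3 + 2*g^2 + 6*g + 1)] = (40*g^4 - 8*g^3 - 26*g^2 - 8*g + 19)/(16*g^6 + 16*g^5 + 52*g^4 + 32*g^3 + 40*g^2 + 12*g + 1)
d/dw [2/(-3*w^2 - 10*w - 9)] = 4*(3*w + 5)/(3*w^2 + 10*w + 9)^2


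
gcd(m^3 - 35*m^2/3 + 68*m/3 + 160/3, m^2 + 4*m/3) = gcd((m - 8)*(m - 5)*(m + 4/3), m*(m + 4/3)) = m + 4/3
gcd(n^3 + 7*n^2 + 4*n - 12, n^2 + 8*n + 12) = n^2 + 8*n + 12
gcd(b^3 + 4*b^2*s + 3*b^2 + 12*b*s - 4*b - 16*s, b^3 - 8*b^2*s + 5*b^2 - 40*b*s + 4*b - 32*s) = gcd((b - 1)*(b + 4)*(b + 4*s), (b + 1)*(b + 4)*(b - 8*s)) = b + 4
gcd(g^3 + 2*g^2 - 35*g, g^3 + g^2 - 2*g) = g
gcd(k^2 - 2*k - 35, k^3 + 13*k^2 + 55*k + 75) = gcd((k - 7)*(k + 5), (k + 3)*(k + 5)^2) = k + 5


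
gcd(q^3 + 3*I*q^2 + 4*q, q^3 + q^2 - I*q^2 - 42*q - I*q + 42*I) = q - I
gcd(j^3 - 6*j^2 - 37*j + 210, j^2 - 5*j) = j - 5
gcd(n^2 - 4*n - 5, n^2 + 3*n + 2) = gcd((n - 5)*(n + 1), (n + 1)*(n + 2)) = n + 1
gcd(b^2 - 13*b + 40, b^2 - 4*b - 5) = b - 5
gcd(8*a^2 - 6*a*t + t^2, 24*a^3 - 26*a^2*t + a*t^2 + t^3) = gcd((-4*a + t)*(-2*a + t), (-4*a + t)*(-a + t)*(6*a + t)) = -4*a + t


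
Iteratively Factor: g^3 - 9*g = (g)*(g^2 - 9) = g*(g + 3)*(g - 3)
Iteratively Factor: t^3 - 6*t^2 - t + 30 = (t - 3)*(t^2 - 3*t - 10) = (t - 5)*(t - 3)*(t + 2)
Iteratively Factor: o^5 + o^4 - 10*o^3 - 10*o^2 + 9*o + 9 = (o + 3)*(o^4 - 2*o^3 - 4*o^2 + 2*o + 3) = (o - 3)*(o + 3)*(o^3 + o^2 - o - 1) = (o - 3)*(o - 1)*(o + 3)*(o^2 + 2*o + 1) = (o - 3)*(o - 1)*(o + 1)*(o + 3)*(o + 1)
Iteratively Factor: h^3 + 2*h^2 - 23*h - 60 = (h - 5)*(h^2 + 7*h + 12) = (h - 5)*(h + 3)*(h + 4)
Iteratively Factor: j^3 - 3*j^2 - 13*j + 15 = (j + 3)*(j^2 - 6*j + 5) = (j - 1)*(j + 3)*(j - 5)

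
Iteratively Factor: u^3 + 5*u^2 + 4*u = (u + 4)*(u^2 + u) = (u + 1)*(u + 4)*(u)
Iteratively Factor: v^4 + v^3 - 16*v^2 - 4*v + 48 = (v - 3)*(v^3 + 4*v^2 - 4*v - 16) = (v - 3)*(v + 2)*(v^2 + 2*v - 8) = (v - 3)*(v - 2)*(v + 2)*(v + 4)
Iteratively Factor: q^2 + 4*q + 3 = (q + 3)*(q + 1)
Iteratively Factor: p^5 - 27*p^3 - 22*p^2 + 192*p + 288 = (p - 4)*(p^4 + 4*p^3 - 11*p^2 - 66*p - 72) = (p - 4)^2*(p^3 + 8*p^2 + 21*p + 18) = (p - 4)^2*(p + 3)*(p^2 + 5*p + 6) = (p - 4)^2*(p + 3)^2*(p + 2)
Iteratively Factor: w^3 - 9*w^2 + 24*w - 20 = (w - 2)*(w^2 - 7*w + 10) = (w - 5)*(w - 2)*(w - 2)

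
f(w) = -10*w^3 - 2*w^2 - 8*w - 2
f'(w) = -30*w^2 - 4*w - 8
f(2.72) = -239.79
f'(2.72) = -240.83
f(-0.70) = 6.05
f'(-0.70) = -19.90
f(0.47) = -7.24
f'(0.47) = -16.51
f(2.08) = -117.28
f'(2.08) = -146.11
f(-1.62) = 48.23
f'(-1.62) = -80.25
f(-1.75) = 59.47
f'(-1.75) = -92.88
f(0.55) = -8.67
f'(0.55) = -19.28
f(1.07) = -25.10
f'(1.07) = -46.63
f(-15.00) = 33418.00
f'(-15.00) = -6698.00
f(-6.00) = 2134.00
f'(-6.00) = -1064.00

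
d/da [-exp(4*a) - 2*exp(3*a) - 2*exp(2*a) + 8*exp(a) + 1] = (-4*exp(3*a) - 6*exp(2*a) - 4*exp(a) + 8)*exp(a)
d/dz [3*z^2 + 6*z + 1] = 6*z + 6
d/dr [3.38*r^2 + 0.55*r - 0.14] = 6.76*r + 0.55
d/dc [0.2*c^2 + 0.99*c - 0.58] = 0.4*c + 0.99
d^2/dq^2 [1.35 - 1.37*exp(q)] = -1.37*exp(q)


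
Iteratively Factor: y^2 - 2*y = (y)*(y - 2)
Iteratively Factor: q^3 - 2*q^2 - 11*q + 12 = (q - 1)*(q^2 - q - 12) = (q - 4)*(q - 1)*(q + 3)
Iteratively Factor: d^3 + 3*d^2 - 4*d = (d + 4)*(d^2 - d) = d*(d + 4)*(d - 1)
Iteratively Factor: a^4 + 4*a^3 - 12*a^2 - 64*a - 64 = (a - 4)*(a^3 + 8*a^2 + 20*a + 16) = (a - 4)*(a + 2)*(a^2 + 6*a + 8) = (a - 4)*(a + 2)^2*(a + 4)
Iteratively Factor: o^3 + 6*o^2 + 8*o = (o + 2)*(o^2 + 4*o) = o*(o + 2)*(o + 4)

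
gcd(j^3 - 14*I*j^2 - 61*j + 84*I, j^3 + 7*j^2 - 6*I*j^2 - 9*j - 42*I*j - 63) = j - 3*I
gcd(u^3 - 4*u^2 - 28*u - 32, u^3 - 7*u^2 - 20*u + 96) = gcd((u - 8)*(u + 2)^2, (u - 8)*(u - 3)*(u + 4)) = u - 8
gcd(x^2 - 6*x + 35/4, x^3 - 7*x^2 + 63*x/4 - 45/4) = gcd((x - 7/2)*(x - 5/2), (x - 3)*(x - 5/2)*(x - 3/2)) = x - 5/2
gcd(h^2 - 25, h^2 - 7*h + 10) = h - 5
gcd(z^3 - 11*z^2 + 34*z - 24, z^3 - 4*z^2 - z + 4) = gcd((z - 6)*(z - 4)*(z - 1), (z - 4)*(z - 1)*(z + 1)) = z^2 - 5*z + 4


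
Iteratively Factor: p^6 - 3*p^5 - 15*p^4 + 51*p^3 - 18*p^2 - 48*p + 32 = (p + 4)*(p^5 - 7*p^4 + 13*p^3 - p^2 - 14*p + 8) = (p + 1)*(p + 4)*(p^4 - 8*p^3 + 21*p^2 - 22*p + 8) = (p - 1)*(p + 1)*(p + 4)*(p^3 - 7*p^2 + 14*p - 8) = (p - 1)^2*(p + 1)*(p + 4)*(p^2 - 6*p + 8) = (p - 2)*(p - 1)^2*(p + 1)*(p + 4)*(p - 4)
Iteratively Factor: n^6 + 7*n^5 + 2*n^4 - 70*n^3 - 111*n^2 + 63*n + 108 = (n + 4)*(n^5 + 3*n^4 - 10*n^3 - 30*n^2 + 9*n + 27) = (n + 1)*(n + 4)*(n^4 + 2*n^3 - 12*n^2 - 18*n + 27) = (n + 1)*(n + 3)*(n + 4)*(n^3 - n^2 - 9*n + 9) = (n + 1)*(n + 3)^2*(n + 4)*(n^2 - 4*n + 3) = (n - 1)*(n + 1)*(n + 3)^2*(n + 4)*(n - 3)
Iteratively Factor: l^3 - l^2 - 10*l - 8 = (l + 1)*(l^2 - 2*l - 8) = (l - 4)*(l + 1)*(l + 2)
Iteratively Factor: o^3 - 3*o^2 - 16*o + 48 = (o + 4)*(o^2 - 7*o + 12) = (o - 4)*(o + 4)*(o - 3)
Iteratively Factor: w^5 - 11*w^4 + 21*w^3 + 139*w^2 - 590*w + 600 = (w - 3)*(w^4 - 8*w^3 - 3*w^2 + 130*w - 200) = (w - 5)*(w - 3)*(w^3 - 3*w^2 - 18*w + 40) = (w - 5)^2*(w - 3)*(w^2 + 2*w - 8) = (w - 5)^2*(w - 3)*(w + 4)*(w - 2)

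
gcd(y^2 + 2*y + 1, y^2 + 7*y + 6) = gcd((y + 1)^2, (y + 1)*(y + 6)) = y + 1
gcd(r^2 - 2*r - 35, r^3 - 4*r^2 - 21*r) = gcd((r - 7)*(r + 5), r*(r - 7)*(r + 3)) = r - 7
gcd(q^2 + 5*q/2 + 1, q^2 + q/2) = q + 1/2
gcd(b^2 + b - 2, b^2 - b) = b - 1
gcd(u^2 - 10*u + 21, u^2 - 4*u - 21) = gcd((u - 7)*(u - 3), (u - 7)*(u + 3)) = u - 7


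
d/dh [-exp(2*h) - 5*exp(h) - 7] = (-2*exp(h) - 5)*exp(h)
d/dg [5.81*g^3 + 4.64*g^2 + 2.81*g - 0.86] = 17.43*g^2 + 9.28*g + 2.81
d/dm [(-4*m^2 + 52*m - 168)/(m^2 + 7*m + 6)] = 16*(-5*m^2 + 18*m + 93)/(m^4 + 14*m^3 + 61*m^2 + 84*m + 36)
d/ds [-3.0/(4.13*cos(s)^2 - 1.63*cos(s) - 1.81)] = (4.89 - 24.78*cos(s))*sin(s)/(-4.13*cos(s)^2 + 1.63*cos(s) + 1.81)^2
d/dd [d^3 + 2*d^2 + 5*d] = 3*d^2 + 4*d + 5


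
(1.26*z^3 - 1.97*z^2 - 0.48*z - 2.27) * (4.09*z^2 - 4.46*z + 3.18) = 5.1534*z^5 - 13.6769*z^4 + 10.8298*z^3 - 13.4081*z^2 + 8.5978*z - 7.2186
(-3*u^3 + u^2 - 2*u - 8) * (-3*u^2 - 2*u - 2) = 9*u^5 + 3*u^4 + 10*u^3 + 26*u^2 + 20*u + 16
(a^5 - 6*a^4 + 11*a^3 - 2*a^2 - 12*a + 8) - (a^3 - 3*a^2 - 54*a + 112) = a^5 - 6*a^4 + 10*a^3 + a^2 + 42*a - 104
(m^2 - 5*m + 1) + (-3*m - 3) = m^2 - 8*m - 2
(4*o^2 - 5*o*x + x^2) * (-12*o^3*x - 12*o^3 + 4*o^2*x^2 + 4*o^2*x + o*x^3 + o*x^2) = -48*o^5*x - 48*o^5 + 76*o^4*x^2 + 76*o^4*x - 28*o^3*x^3 - 28*o^3*x^2 - o^2*x^4 - o^2*x^3 + o*x^5 + o*x^4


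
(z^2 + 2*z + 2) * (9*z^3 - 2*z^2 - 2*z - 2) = 9*z^5 + 16*z^4 + 12*z^3 - 10*z^2 - 8*z - 4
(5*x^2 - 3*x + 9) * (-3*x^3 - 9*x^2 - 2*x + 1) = -15*x^5 - 36*x^4 - 10*x^3 - 70*x^2 - 21*x + 9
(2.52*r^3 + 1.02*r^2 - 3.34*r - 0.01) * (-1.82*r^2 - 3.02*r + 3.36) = -4.5864*r^5 - 9.4668*r^4 + 11.4656*r^3 + 13.5322*r^2 - 11.1922*r - 0.0336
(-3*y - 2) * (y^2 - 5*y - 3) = -3*y^3 + 13*y^2 + 19*y + 6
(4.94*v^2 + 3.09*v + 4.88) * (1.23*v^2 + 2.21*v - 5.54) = 6.0762*v^4 + 14.7181*v^3 - 14.5363*v^2 - 6.3338*v - 27.0352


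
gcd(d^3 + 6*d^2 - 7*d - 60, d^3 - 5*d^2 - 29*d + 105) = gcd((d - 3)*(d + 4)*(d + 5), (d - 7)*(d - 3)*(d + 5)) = d^2 + 2*d - 15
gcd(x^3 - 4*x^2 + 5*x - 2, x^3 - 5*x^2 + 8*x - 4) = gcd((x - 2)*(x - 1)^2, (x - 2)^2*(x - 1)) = x^2 - 3*x + 2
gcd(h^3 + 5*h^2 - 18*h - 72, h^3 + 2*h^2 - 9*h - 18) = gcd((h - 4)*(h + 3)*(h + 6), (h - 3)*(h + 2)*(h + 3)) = h + 3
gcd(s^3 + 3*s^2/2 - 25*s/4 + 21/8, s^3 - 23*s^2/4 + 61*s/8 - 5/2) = s - 1/2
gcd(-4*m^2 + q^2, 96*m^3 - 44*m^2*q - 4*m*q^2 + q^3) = -2*m + q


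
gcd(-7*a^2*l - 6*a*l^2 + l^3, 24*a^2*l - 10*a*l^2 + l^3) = l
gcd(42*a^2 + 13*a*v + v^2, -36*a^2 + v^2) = 6*a + v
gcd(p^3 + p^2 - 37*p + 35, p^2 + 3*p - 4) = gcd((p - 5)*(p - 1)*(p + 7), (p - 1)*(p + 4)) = p - 1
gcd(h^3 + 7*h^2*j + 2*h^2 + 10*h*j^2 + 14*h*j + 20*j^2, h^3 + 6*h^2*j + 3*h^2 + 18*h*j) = 1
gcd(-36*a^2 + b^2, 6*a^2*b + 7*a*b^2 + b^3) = 6*a + b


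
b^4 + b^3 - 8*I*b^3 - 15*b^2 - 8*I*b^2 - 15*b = b*(b + 1)*(b - 5*I)*(b - 3*I)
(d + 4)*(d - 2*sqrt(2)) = d^2 - 2*sqrt(2)*d + 4*d - 8*sqrt(2)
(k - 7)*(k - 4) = k^2 - 11*k + 28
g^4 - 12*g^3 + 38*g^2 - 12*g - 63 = (g - 7)*(g - 3)^2*(g + 1)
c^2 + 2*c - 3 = (c - 1)*(c + 3)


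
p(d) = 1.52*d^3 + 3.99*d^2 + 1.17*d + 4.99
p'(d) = 4.56*d^2 + 7.98*d + 1.17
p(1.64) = 24.34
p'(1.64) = 26.52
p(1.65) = 24.61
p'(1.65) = 26.75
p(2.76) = 70.57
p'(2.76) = 57.93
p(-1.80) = 6.95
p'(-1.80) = 1.58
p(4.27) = 201.07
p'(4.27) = 118.39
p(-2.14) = 5.86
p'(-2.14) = 4.98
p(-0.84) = 5.92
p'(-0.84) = -2.32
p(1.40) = 18.62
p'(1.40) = 21.28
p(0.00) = 4.99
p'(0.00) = 1.17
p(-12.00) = -2061.05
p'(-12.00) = 562.05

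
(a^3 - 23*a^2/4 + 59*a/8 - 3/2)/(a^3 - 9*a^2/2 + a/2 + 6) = (a - 1/4)/(a + 1)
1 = 1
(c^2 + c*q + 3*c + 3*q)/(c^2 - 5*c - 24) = (c + q)/(c - 8)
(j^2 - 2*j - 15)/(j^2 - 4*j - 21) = (j - 5)/(j - 7)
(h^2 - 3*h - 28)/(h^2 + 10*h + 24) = (h - 7)/(h + 6)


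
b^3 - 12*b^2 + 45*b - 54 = (b - 6)*(b - 3)^2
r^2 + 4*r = r*(r + 4)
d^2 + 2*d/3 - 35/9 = (d - 5/3)*(d + 7/3)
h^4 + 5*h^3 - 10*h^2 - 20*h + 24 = (h - 2)*(h - 1)*(h + 2)*(h + 6)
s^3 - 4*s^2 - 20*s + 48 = (s - 6)*(s - 2)*(s + 4)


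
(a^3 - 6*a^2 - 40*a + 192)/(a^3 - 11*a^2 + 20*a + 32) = (a + 6)/(a + 1)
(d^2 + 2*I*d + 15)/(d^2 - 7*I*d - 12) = (d + 5*I)/(d - 4*I)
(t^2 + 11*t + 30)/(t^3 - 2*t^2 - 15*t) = (t^2 + 11*t + 30)/(t*(t^2 - 2*t - 15))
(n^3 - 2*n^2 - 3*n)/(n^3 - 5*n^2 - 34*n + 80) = n*(n^2 - 2*n - 3)/(n^3 - 5*n^2 - 34*n + 80)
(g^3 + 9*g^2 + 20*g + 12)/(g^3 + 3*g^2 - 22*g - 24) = (g + 2)/(g - 4)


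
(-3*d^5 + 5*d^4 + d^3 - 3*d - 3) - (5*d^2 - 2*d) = -3*d^5 + 5*d^4 + d^3 - 5*d^2 - d - 3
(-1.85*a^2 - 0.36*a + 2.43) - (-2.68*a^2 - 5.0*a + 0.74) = 0.83*a^2 + 4.64*a + 1.69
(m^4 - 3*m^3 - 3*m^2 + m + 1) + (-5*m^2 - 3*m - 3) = m^4 - 3*m^3 - 8*m^2 - 2*m - 2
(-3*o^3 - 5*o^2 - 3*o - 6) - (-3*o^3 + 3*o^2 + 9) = -8*o^2 - 3*o - 15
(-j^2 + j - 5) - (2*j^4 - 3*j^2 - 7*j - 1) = -2*j^4 + 2*j^2 + 8*j - 4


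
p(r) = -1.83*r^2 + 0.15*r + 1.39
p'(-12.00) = 44.07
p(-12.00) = -263.93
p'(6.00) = -21.81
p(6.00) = -63.59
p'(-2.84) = 10.54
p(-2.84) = -13.80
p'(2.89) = -10.43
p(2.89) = -13.46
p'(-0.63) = 2.46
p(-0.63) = 0.57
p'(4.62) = -16.76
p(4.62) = -36.98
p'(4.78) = -17.34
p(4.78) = -39.71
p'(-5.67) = 20.90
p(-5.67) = -58.29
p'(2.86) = -10.32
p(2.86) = -13.15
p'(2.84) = -10.24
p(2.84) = -12.94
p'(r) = 0.15 - 3.66*r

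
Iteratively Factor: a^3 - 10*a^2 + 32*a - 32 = (a - 2)*(a^2 - 8*a + 16) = (a - 4)*(a - 2)*(a - 4)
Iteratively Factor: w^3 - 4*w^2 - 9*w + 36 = (w - 4)*(w^2 - 9) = (w - 4)*(w - 3)*(w + 3)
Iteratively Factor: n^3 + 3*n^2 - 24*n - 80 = (n + 4)*(n^2 - n - 20) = (n + 4)^2*(n - 5)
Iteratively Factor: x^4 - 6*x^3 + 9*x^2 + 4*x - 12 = (x + 1)*(x^3 - 7*x^2 + 16*x - 12) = (x - 2)*(x + 1)*(x^2 - 5*x + 6) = (x - 2)^2*(x + 1)*(x - 3)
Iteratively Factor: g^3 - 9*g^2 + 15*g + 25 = (g - 5)*(g^2 - 4*g - 5) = (g - 5)^2*(g + 1)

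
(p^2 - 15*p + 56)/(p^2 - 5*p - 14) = (p - 8)/(p + 2)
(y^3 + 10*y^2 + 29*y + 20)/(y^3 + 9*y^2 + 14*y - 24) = (y^2 + 6*y + 5)/(y^2 + 5*y - 6)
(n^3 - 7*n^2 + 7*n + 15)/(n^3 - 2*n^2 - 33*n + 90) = (n + 1)/(n + 6)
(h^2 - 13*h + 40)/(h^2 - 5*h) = (h - 8)/h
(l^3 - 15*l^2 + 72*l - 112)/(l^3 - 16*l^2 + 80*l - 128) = (l - 7)/(l - 8)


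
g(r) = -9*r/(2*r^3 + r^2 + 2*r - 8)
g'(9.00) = 0.01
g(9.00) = -0.05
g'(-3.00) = -0.24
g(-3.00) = -0.46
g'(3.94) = 0.13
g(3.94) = -0.26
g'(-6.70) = -0.03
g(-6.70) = -0.10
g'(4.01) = 0.12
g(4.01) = -0.25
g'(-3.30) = -0.20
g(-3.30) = -0.39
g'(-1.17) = 0.18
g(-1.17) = -0.86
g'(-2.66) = -0.28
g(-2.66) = -0.55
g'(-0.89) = 0.50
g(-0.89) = -0.77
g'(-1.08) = 0.28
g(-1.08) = -0.84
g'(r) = -9*r*(-6*r^2 - 2*r - 2)/(2*r^3 + r^2 + 2*r - 8)^2 - 9/(2*r^3 + r^2 + 2*r - 8)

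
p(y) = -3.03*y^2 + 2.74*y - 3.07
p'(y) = 2.74 - 6.06*y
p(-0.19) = -3.70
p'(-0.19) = 3.89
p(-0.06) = -3.25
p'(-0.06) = 3.10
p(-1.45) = -13.41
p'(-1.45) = 11.53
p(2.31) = -12.91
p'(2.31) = -11.26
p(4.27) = -46.62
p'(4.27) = -23.14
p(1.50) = -5.78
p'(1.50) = -6.35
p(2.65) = -17.09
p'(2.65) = -13.32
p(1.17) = -4.01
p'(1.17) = -4.35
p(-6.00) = -128.59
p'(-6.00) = 39.10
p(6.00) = -95.71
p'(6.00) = -33.62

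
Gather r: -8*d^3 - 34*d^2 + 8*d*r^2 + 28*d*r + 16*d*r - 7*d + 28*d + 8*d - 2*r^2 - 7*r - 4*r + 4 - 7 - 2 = -8*d^3 - 34*d^2 + 29*d + r^2*(8*d - 2) + r*(44*d - 11) - 5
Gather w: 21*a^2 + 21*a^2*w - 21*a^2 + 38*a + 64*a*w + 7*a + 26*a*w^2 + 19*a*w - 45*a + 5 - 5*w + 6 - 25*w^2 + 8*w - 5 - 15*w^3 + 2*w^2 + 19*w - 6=-15*w^3 + w^2*(26*a - 23) + w*(21*a^2 + 83*a + 22)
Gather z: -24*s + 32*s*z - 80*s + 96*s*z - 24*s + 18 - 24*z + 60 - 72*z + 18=-128*s + z*(128*s - 96) + 96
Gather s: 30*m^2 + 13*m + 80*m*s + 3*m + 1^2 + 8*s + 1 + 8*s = 30*m^2 + 16*m + s*(80*m + 16) + 2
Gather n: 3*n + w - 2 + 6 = 3*n + w + 4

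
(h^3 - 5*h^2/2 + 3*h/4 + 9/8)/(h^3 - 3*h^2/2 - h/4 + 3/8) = (2*h - 3)/(2*h - 1)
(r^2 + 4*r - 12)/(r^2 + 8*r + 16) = (r^2 + 4*r - 12)/(r^2 + 8*r + 16)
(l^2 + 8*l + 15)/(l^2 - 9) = (l + 5)/(l - 3)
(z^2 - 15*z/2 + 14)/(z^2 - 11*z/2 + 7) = (z - 4)/(z - 2)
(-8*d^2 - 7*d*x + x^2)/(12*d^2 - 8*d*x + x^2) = (-8*d^2 - 7*d*x + x^2)/(12*d^2 - 8*d*x + x^2)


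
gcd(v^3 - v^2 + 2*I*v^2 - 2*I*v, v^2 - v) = v^2 - v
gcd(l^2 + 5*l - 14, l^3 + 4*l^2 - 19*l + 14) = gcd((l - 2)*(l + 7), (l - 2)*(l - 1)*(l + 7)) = l^2 + 5*l - 14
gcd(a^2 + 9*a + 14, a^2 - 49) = a + 7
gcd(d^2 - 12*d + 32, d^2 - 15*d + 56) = d - 8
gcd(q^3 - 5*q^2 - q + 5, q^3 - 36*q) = 1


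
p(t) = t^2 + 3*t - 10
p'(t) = 2*t + 3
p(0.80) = -6.96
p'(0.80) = 4.60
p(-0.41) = -11.06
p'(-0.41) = 2.18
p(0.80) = -6.96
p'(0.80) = 4.60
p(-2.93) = -10.21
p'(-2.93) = -2.86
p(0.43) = -8.53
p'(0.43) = 3.86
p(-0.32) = -10.86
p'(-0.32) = 2.36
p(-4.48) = -3.37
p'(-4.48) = -5.96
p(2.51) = 3.83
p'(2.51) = 8.02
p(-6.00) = 8.00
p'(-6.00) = -9.00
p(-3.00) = -10.00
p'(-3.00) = -3.00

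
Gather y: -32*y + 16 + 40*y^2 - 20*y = 40*y^2 - 52*y + 16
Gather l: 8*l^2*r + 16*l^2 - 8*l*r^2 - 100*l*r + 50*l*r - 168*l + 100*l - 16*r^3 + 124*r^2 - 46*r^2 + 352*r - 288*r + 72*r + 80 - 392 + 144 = l^2*(8*r + 16) + l*(-8*r^2 - 50*r - 68) - 16*r^3 + 78*r^2 + 136*r - 168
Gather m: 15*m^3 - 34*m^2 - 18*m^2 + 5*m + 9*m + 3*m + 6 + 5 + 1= 15*m^3 - 52*m^2 + 17*m + 12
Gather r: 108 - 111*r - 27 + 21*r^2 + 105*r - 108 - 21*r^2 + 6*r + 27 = 0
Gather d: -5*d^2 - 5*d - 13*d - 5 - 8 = -5*d^2 - 18*d - 13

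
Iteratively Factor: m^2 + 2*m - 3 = (m - 1)*(m + 3)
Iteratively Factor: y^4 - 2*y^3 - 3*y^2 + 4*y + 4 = (y - 2)*(y^3 - 3*y - 2) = (y - 2)*(y + 1)*(y^2 - y - 2) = (y - 2)^2*(y + 1)*(y + 1)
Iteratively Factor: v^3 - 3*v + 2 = (v - 1)*(v^2 + v - 2) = (v - 1)^2*(v + 2)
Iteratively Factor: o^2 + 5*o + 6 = (o + 3)*(o + 2)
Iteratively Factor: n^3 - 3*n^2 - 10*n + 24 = (n - 2)*(n^2 - n - 12) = (n - 2)*(n + 3)*(n - 4)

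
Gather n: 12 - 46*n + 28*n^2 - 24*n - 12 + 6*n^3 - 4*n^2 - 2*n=6*n^3 + 24*n^2 - 72*n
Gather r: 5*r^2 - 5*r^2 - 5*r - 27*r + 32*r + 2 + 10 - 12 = 0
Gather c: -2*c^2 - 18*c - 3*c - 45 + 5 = -2*c^2 - 21*c - 40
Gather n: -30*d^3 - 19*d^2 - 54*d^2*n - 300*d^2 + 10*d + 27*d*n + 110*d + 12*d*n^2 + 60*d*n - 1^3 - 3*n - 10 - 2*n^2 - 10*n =-30*d^3 - 319*d^2 + 120*d + n^2*(12*d - 2) + n*(-54*d^2 + 87*d - 13) - 11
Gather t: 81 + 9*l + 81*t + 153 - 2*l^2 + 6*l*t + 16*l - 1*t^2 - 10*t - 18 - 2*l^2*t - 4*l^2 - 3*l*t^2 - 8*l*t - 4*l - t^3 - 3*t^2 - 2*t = -6*l^2 + 21*l - t^3 + t^2*(-3*l - 4) + t*(-2*l^2 - 2*l + 69) + 216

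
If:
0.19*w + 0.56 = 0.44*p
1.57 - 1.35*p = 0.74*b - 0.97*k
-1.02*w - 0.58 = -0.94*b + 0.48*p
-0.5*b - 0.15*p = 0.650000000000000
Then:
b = -1.42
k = -2.16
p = 0.39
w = -2.05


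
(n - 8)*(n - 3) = n^2 - 11*n + 24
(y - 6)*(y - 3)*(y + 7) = y^3 - 2*y^2 - 45*y + 126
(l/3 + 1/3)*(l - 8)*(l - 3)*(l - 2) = l^4/3 - 4*l^3 + 11*l^2 - 2*l/3 - 16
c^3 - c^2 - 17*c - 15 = (c - 5)*(c + 1)*(c + 3)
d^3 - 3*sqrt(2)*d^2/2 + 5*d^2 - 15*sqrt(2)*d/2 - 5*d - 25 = (d + 5)*(d - 5*sqrt(2)/2)*(d + sqrt(2))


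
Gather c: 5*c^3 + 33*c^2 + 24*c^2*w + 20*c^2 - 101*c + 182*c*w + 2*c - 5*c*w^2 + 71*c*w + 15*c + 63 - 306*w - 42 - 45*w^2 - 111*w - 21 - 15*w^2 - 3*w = 5*c^3 + c^2*(24*w + 53) + c*(-5*w^2 + 253*w - 84) - 60*w^2 - 420*w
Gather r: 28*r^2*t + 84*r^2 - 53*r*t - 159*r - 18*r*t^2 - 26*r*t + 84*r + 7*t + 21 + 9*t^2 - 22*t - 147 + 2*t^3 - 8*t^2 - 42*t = r^2*(28*t + 84) + r*(-18*t^2 - 79*t - 75) + 2*t^3 + t^2 - 57*t - 126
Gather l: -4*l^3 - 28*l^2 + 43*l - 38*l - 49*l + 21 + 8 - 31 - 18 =-4*l^3 - 28*l^2 - 44*l - 20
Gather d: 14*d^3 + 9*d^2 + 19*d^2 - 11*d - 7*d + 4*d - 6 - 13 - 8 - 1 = 14*d^3 + 28*d^2 - 14*d - 28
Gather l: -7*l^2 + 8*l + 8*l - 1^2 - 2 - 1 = -7*l^2 + 16*l - 4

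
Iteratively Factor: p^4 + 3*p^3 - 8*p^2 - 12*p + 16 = (p + 4)*(p^3 - p^2 - 4*p + 4) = (p - 1)*(p + 4)*(p^2 - 4) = (p - 2)*(p - 1)*(p + 4)*(p + 2)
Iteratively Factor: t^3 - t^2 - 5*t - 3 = (t + 1)*(t^2 - 2*t - 3) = (t + 1)^2*(t - 3)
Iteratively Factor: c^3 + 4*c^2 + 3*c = (c)*(c^2 + 4*c + 3) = c*(c + 3)*(c + 1)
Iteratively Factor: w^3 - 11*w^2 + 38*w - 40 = (w - 4)*(w^2 - 7*w + 10) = (w - 5)*(w - 4)*(w - 2)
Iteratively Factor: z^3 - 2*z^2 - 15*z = (z + 3)*(z^2 - 5*z) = z*(z + 3)*(z - 5)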